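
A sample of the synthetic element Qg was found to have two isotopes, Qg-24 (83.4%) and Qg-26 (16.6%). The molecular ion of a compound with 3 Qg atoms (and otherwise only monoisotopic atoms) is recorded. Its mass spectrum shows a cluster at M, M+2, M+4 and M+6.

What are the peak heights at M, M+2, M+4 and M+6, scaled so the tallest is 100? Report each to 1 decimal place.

The 3 Qg atoms are independent, so intensities follow the terms of (0.834 + 0.166)^3.
P(M) = 0.834^3 = 0.580094
P(M+2) = 3 × 0.834^2 × 0.166^1 = 0.346387
P(M+4) = 3 × 0.834^1 × 0.166^2 = 0.068945
P(M+6) = 0.166^3 = 0.004574
The M peak is largest (0.580094); scaling to 100 gives 100.0 : 59.7 : 11.9 : 0.8.

100.0 : 59.7 : 11.9 : 0.8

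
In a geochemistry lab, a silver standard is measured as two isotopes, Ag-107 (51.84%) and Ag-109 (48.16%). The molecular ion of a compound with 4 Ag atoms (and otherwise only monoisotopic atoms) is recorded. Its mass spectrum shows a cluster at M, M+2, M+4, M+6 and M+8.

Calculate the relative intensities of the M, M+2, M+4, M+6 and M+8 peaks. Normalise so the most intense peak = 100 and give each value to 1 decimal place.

19.3 : 71.8 : 100.0 : 61.9 : 14.4

Each Ag atom is independently Ag-107 (p = 0.5184) or Ag-109 (q = 0.4816); the cluster is the binomial expansion (p + q)^4.
P(M) = 0.5184^4 = 0.072220
P(M+2) = 4 × 0.5184^3 × 0.4816^1 = 0.268375
P(M+4) = 6 × 0.5184^2 × 0.4816^2 = 0.373985
P(M+6) = 4 × 0.5184^1 × 0.4816^3 = 0.231624
P(M+8) = 0.4816^4 = 0.053795
The M+4 peak is largest (0.373985); scaling to 100 gives 19.3 : 71.8 : 100.0 : 61.9 : 14.4.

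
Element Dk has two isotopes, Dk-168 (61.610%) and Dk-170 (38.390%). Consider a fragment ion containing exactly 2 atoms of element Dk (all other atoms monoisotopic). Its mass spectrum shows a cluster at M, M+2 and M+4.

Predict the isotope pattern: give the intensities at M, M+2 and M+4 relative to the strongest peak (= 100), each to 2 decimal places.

80.24 : 100.00 : 31.16

Expanding (0.61610 + 0.38390)^2:
P(M) = 0.61610^2 = 0.379579
P(M+2) = 2 × 0.61610^1 × 0.38390^1 = 0.473042
P(M+4) = 0.38390^2 = 0.147379
The M+2 peak is largest (0.473042); scaling to 100 gives 80.24 : 100.00 : 31.16.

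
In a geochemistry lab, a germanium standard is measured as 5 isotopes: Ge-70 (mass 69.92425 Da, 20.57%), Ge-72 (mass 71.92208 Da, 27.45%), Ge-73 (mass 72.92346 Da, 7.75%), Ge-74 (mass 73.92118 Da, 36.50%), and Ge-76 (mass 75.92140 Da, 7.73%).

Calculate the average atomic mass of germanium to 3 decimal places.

Ar = Σ fᵢ·mᵢ = 0.2057 × 69.92425 + 0.2745 × 71.92208 + 0.0775 × 72.92346 + 0.3650 × 73.92118 + 0.0773 × 75.92140
= 14.383418 + 19.742611 + 5.651568 + 26.981231 + 5.868724 = 72.627552 Da

72.628 Da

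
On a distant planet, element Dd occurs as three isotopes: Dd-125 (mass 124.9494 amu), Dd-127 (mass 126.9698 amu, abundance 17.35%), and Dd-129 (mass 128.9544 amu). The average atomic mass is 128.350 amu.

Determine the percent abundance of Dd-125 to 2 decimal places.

The remaining 82.65% is split between Dd-125 (fraction x) and Dd-129 (fraction 0.8265 − x).
Substituting: 124.9494x + 128.9544(0.8265 − x) = 106.3207397
(124.9494 − 128.9544)x = -0.2600719  ⇒  x = 0.06494, y = 0.76156
Dd-125: 6.49%, Dd-129: 76.16%.

6.49%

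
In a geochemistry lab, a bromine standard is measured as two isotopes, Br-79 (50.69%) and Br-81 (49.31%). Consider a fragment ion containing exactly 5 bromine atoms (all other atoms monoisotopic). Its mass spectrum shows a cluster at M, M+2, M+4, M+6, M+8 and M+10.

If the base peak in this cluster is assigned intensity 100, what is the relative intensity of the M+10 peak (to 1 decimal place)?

9.2

Binomial terms of (0.5069 + 0.4931)^5: M 0.0335, M+2 0.1628, M+4 0.3167, M+6 0.3081, M+8 0.1498, M+10 0.0292 → M+4 is the base peak.
P(M+4) = C(5,2) × 0.5069^3 × 0.4931^2 = 10 × 0.13024674 × 0.24314761 = 0.316692 (base)
P(M+10) = C(5,5) × 0.5069^0 × 0.4931^5 = 1 × 1.0000 × 0.02915245 = 0.029152
Relative intensity = 0.029152 / 0.316692 × 100 = 9.2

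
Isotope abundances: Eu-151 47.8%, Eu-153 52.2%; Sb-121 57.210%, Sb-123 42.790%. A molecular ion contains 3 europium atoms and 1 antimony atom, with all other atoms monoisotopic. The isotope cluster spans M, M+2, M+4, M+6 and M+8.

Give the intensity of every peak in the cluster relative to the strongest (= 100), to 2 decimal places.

16.59 : 66.76 : 100.00 : 66.00 : 16.16

Europium pattern (n=3): 0.10921535 : 0.35780594 : 0.39074206 : 0.14223665
Antimony pattern (n=1): 0.5721 : 0.4279
Convolve the two distributions (both contribute in 2-u steps):
  M: 0.10921535×0.5721 = 0.062482
  M+2: 0.10921535×0.4279 + 0.35780594×0.5721 = 0.251434
  M+4: 0.35780594×0.4279 + 0.39074206×0.5721 = 0.376649
  M+6: 0.39074206×0.4279 + 0.14223665×0.5721 = 0.248572
  M+8: 0.14223665×0.4279 = 0.060863
Scale to base peak (0.376649) = 100: 16.59 : 66.76 : 100.00 : 66.00 : 16.16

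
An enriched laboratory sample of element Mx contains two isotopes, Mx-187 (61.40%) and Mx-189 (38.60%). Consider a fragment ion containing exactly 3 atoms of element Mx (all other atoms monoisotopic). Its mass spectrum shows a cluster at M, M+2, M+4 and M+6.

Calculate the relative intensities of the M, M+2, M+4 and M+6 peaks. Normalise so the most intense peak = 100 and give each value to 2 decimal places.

The 3 Mx atoms are independent, so intensities follow the terms of (0.6140 + 0.3860)^3.
P(M) = 0.6140^3 = 0.231476
P(M+2) = 3 × 0.6140^2 × 0.3860^1 = 0.436561
P(M+4) = 3 × 0.6140^1 × 0.3860^2 = 0.274451
P(M+6) = 0.3860^3 = 0.057512
The M+2 peak is largest (0.436561); scaling to 100 gives 53.02 : 100.00 : 62.87 : 13.17.

53.02 : 100.00 : 62.87 : 13.17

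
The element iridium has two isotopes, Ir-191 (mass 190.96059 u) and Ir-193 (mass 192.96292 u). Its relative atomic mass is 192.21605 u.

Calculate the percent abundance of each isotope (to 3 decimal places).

With x = fraction of Ir-191 (so Ir-193 is 1 − x):
190.96059·x + 192.96292·(1 − x) = 192.21605
(190.96059 − 192.96292)·x = 192.21605 − 192.96292
x = -0.74687 / -2.00233 = 0.37300 → 37.300% Ir-191, 62.700% Ir-193.

Ir-191: 37.300%, Ir-193: 62.700%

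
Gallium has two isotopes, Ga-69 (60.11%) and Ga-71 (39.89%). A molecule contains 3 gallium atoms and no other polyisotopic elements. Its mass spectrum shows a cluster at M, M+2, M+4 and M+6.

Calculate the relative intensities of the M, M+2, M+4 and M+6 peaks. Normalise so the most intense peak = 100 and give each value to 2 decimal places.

50.23 : 100.00 : 66.36 : 14.68

The 3 Ga atoms are independent, so intensities follow the terms of (0.6011 + 0.3989)^3.
P(M) = 0.6011^3 = 0.217190
P(M+2) = 3 × 0.6011^2 × 0.3989^1 = 0.432393
P(M+4) = 3 × 0.6011^1 × 0.3989^2 = 0.286943
P(M+6) = 0.3989^3 = 0.063473
The M+2 peak is largest (0.432393); scaling to 100 gives 50.23 : 100.00 : 66.36 : 14.68.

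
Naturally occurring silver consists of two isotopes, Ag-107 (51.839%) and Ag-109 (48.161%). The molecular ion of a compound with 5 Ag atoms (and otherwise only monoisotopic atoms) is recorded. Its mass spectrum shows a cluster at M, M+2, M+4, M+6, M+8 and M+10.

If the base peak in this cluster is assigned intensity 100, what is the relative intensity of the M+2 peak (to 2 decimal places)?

Binomial terms of (0.51839 + 0.48161)^5: M 0.0374, M+2 0.1739, M+4 0.3231, M+6 0.3002, M+8 0.1394, M+10 0.0259 → M+4 is the base peak.
P(M+4) = C(5,2) × 0.51839^3 × 0.48161^2 = 10 × 0.13930601 × 0.23194819 = 0.323118 (base)
P(M+2) = C(5,1) × 0.51839^4 × 0.48161^1 = 5 × 0.07221484 × 0.48161 = 0.173897
Relative intensity = 0.173897 / 0.323118 × 100 = 53.82

53.82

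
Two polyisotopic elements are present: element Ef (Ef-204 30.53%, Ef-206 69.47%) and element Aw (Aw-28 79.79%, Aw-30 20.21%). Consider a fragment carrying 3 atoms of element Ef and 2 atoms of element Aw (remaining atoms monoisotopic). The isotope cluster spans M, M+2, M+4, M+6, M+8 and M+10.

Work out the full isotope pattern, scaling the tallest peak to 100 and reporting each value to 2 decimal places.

4.98 : 36.50 : 94.86 : 100.00 : 34.67 : 3.76

Element Ef pattern (n=3): 0.02845643 : 0.19425498 : 0.44202075 : 0.33526784
Element Aw pattern (n=2): 0.63664441 : 0.32251118 : 0.04084441
Convolve the two distributions (both contribute in 2-u steps):
  M: 0.02845643×0.63664441 = 0.018117
  M+2: 0.02845643×0.32251118 + 0.19425498×0.63664441 = 0.132849
  M+4: 0.02845643×0.04084441 + 0.19425498×0.32251118 + 0.44202075×0.63664441 = 0.345222
  M+6: 0.19425498×0.04084441 + 0.44202075×0.32251118 + 0.33526784×0.63664441 = 0.363937
  M+8: 0.44202075×0.04084441 + 0.33526784×0.32251118 = 0.126182
  M+10: 0.33526784×0.04084441 = 0.013694
Scale to base peak (0.363937) = 100: 4.98 : 36.50 : 94.86 : 100.00 : 34.67 : 3.76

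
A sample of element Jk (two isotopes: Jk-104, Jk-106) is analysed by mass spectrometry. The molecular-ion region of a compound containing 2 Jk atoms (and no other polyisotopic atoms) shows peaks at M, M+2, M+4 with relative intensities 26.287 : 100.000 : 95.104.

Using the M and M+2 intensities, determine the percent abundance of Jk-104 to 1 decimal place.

34.5%

Write p for the Jk-104 fraction. I(M+2)/I(M) = [C(2,1)·p^1·(1−p)] / p^2 = 2·(1−p)/p = 100.000/26.287 = 3.8042
(1−p)/p = 3.8042/2 = 1.9021  ⇒  p = 1/(1 + 1.9021) = 0.3446
Jk-104: 34.5%, Jk-106: 65.5%.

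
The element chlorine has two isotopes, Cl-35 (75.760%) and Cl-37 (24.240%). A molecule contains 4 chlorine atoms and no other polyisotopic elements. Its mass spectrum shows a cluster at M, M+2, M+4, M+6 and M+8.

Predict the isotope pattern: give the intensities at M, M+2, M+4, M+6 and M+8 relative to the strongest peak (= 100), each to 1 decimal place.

The 4 Cl atoms are independent, so intensities follow the terms of (0.75760 + 0.24240)^4.
P(M) = 0.75760^4 = 0.329428
P(M+2) = 4 × 0.75760^3 × 0.24240^1 = 0.421612
P(M+4) = 6 × 0.75760^2 × 0.24240^2 = 0.202347
P(M+6) = 4 × 0.75760^1 × 0.24240^3 = 0.043162
P(M+8) = 0.24240^4 = 0.003452
The M+2 peak is largest (0.421612); scaling to 100 gives 78.1 : 100.0 : 48.0 : 10.2 : 0.8.

78.1 : 100.0 : 48.0 : 10.2 : 0.8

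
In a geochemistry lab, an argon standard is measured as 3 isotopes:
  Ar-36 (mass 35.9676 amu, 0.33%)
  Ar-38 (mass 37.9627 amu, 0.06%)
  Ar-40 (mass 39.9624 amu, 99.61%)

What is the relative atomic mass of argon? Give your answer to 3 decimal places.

39.948 amu

Average mass = Σ (abundance × isotope mass) = 0.0033 × 35.9676 + 0.0006 × 37.9627 + 0.9961 × 39.9624
= 0.11869 + 0.02278 + 39.80655 = 39.94802 amu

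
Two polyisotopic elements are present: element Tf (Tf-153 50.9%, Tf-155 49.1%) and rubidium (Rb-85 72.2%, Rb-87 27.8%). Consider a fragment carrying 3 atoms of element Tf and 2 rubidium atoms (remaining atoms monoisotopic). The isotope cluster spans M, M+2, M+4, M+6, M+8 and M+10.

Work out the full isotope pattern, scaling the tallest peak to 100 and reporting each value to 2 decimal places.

19.35 : 70.89 : 100.00 : 67.26 : 21.38 : 2.57

Element Tf pattern (n=3): 0.13187223 : 0.38162631 : 0.36813069 : 0.11837077
Rubidium pattern (n=2): 0.521284 : 0.401432 : 0.077284
Convolve the two distributions (both contribute in 2-u steps):
  M: 0.13187223×0.521284 = 0.068743
  M+2: 0.13187223×0.401432 + 0.38162631×0.521284 = 0.251873
  M+4: 0.13187223×0.077284 + 0.38162631×0.401432 + 0.36813069×0.521284 = 0.355289
  M+6: 0.38162631×0.077284 + 0.36813069×0.401432 + 0.11837077×0.521284 = 0.238978
  M+8: 0.36813069×0.077284 + 0.11837077×0.401432 = 0.075968
  M+10: 0.11837077×0.077284 = 0.009148
Scale to base peak (0.355289) = 100: 19.35 : 70.89 : 100.00 : 67.26 : 21.38 : 2.57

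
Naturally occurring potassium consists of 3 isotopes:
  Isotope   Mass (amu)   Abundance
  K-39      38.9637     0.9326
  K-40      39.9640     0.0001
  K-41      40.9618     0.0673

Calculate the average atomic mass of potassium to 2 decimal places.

39.10 amu

Average mass = Σ (abundance × isotope mass) = 0.9326 × 38.9637 + 0.0001 × 39.9640 + 0.0673 × 40.9618
= 36.33755 + 0.00400 + 2.75673 = 39.09828 amu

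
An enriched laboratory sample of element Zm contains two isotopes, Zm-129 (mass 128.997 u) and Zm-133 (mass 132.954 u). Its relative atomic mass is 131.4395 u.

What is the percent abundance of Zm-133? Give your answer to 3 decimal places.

61.726%

Let x be the fractional abundance of Zm-129; then Zm-133 has abundance 1 − x.
128.997·x + 132.954·(1 − x) = 131.4395
(128.997 − 132.954)·x = 131.4395 − 132.954
x = -1.5145 / -3.957 = 0.38274 → 38.274% Zm-129, 61.726% Zm-133.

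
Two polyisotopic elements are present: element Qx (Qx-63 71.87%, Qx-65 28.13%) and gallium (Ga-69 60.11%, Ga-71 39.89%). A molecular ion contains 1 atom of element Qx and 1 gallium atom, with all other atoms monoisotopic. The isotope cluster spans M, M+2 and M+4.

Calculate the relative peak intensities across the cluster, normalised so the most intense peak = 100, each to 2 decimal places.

94.79 : 100.00 : 24.62

Element Qx pattern (n=1): 0.7187 : 0.2813
Gallium pattern (n=1): 0.6011 : 0.3989
Convolve the two distributions (both contribute in 2-u steps):
  M: 0.7187×0.6011 = 0.432011
  M+2: 0.7187×0.3989 + 0.2813×0.6011 = 0.455779
  M+4: 0.2813×0.3989 = 0.112211
Scale to base peak (0.455779) = 100: 94.79 : 100.00 : 24.62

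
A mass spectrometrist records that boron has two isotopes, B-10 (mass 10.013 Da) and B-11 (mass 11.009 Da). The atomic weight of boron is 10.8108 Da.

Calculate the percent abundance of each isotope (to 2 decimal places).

Let x be the fractional abundance of B-10; then B-11 has abundance 1 − x.
10.013·x + 11.009·(1 − x) = 10.8108
(10.013 − 11.009)·x = 10.8108 − 11.009
x = -0.1982 / -0.996 = 0.19900 → 19.90% B-10, 80.10% B-11.

B-10: 19.90%, B-11: 80.10%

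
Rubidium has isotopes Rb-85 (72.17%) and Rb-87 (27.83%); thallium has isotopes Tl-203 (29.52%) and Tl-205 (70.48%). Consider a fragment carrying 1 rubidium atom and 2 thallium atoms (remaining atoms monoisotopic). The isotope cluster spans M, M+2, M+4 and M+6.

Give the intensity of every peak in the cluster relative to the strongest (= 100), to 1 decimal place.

Rubidium pattern (n=1): 0.7217 : 0.2783
Thallium pattern (n=2): 0.08714304 : 0.41611392 : 0.49674304
Convolve the two distributions (both contribute in 2-u steps):
  M: 0.7217×0.08714304 = 0.062891
  M+2: 0.7217×0.41611392 + 0.2783×0.08714304 = 0.324561
  M+4: 0.7217×0.49674304 + 0.2783×0.41611392 = 0.474304
  M+6: 0.2783×0.49674304 = 0.138244
Scale to base peak (0.474304) = 100: 13.3 : 68.4 : 100.0 : 29.1

13.3 : 68.4 : 100.0 : 29.1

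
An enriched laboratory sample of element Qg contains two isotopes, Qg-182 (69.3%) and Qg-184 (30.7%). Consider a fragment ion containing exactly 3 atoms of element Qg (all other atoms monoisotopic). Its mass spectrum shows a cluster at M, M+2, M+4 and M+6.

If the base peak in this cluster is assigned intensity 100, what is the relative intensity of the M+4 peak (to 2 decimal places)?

Term probabilities: M 0.3328, M+2 0.4423, M+4 0.1959, M+6 0.0289. Base peak = M+2.
P(M+2) = C(3,1) × 0.693^2 × 0.307^1 = 3 × 0.480249 × 0.3070 = 0.442309 (base)
P(M+4) = C(3,2) × 0.693^1 × 0.307^2 = 3 × 0.6930 × 0.094249 = 0.195944
Relative intensity = 0.195944 / 0.442309 × 100 = 44.30

44.30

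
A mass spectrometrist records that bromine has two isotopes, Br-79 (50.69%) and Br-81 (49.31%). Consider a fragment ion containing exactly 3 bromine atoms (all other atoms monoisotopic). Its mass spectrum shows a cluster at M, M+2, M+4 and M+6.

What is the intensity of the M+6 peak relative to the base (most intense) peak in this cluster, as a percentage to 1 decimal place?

31.5%

Term probabilities: M 0.1302, M+2 0.3801, M+4 0.3698, M+6 0.1199. Base peak = M+2.
P(M+2) = C(3,1) × 0.5069^2 × 0.4931^1 = 3 × 0.25694761 × 0.4931 = 0.380103 (base)
P(M+6) = C(3,3) × 0.5069^0 × 0.4931^3 = 1 × 1.0000 × 0.11989609 = 0.119896
Relative intensity = 0.119896 / 0.380103 × 100 = 31.5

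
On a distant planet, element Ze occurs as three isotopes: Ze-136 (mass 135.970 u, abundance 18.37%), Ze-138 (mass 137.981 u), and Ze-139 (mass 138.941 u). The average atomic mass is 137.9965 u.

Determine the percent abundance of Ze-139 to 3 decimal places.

40.096%

Let x and y be the fractions of Ze-138 and Ze-139. Then x + y = 1 − 0.1837 = 0.8163 and 137.981x + 138.941y = 137.9965 − 0.1837×135.970 = 113.018811.
Substituting: 137.981x + 138.941(0.8163 − x) = 113.018811
(137.981 − 138.941)x = -0.3987273  ⇒  x = 0.41534, y = 0.40096
Ze-138: 41.534%, Ze-139: 40.096%.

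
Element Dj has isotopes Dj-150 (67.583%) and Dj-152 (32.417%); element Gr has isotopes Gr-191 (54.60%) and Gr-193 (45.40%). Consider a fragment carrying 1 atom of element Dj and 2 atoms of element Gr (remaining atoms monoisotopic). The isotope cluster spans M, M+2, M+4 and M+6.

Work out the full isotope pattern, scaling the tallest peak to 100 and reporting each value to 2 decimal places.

46.67 : 100.00 : 69.50 : 15.48

Element Dj pattern (n=1): 0.67583 : 0.32417
Element Gr pattern (n=2): 0.298116 : 0.495768 : 0.206116
Convolve the two distributions (both contribute in 2-u steps):
  M: 0.67583×0.298116 = 0.201476
  M+2: 0.67583×0.495768 + 0.32417×0.298116 = 0.431695
  M+4: 0.67583×0.206116 + 0.32417×0.495768 = 0.300012
  M+6: 0.32417×0.206116 = 0.066817
Scale to base peak (0.431695) = 100: 46.67 : 100.00 : 69.50 : 15.48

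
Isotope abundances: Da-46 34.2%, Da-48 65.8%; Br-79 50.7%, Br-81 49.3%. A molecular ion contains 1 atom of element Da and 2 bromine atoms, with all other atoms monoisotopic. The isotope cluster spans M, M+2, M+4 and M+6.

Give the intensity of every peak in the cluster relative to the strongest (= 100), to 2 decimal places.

21.33 : 82.54 : 100.00 : 38.81

Element Da pattern (n=1): 0.3420 : 0.6580
Bromine pattern (n=2): 0.257049 : 0.499902 : 0.243049
Convolve the two distributions (both contribute in 2-u steps):
  M: 0.3420×0.257049 = 0.087911
  M+2: 0.3420×0.499902 + 0.6580×0.257049 = 0.340105
  M+4: 0.3420×0.243049 + 0.6580×0.499902 = 0.412058
  M+6: 0.6580×0.243049 = 0.159926
Scale to base peak (0.412058) = 100: 21.33 : 82.54 : 100.00 : 38.81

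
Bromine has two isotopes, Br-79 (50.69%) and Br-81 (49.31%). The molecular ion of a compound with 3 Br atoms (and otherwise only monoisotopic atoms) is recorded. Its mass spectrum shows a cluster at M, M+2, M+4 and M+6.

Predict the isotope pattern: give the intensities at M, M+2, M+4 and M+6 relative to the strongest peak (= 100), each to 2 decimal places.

Each Br atom is independently Br-79 (p = 0.5069) or Br-81 (q = 0.4931); the cluster is the binomial expansion (p + q)^3.
P(M) = 0.5069^3 = 0.130247
P(M+2) = 3 × 0.5069^2 × 0.4931^1 = 0.380103
P(M+4) = 3 × 0.5069^1 × 0.4931^2 = 0.369755
P(M+6) = 0.4931^3 = 0.119896
The M+2 peak is largest (0.380103); scaling to 100 gives 34.27 : 100.00 : 97.28 : 31.54.

34.27 : 100.00 : 97.28 : 31.54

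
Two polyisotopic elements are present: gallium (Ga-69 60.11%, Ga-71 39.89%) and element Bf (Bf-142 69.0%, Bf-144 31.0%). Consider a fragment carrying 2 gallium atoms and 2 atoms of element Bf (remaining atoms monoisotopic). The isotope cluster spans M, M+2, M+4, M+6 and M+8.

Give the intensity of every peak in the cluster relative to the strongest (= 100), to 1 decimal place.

44.9 : 100.0 : 82.4 : 29.8 : 4.0

Gallium pattern (n=2): 0.36132121 : 0.47955758 : 0.15912121
Element Bf pattern (n=2): 0.4761 : 0.4278 : 0.0961
Convolve the two distributions (both contribute in 2-u steps):
  M: 0.36132121×0.4761 = 0.172025
  M+2: 0.36132121×0.4278 + 0.47955758×0.4761 = 0.382891
  M+4: 0.36132121×0.0961 + 0.47955758×0.4278 + 0.15912121×0.4761 = 0.315635
  M+6: 0.47955758×0.0961 + 0.15912121×0.4278 = 0.114158
  M+8: 0.15912121×0.0961 = 0.015292
Scale to base peak (0.382891) = 100: 44.9 : 100.0 : 82.4 : 29.8 : 4.0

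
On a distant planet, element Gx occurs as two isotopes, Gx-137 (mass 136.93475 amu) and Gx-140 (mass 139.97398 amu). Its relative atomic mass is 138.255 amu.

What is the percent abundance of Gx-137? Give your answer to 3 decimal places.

56.560%

Writing the weighted mean with unknown fraction x of Gx-137:
136.93475·x + 139.97398·(1 − x) = 138.255
(136.93475 − 139.97398)·x = 138.255 − 139.97398
x = -1.71898 / -3.03923 = 0.56560 → 56.560% Gx-137, 43.440% Gx-140.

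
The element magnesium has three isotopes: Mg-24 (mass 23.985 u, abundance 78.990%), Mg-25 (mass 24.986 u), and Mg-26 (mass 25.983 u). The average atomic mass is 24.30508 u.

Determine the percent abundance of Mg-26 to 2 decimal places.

11.01%

The remaining 21.010% is split between Mg-25 (fraction x) and Mg-26 (fraction 0.21010 − x).
Substituting: 24.986x + 25.983(0.21010 − x) = 5.3593285
(24.986 − 25.983)x = -0.0996998  ⇒  x = 0.10000, y = 0.11010
Mg-25: 10.00%, Mg-26: 11.01%.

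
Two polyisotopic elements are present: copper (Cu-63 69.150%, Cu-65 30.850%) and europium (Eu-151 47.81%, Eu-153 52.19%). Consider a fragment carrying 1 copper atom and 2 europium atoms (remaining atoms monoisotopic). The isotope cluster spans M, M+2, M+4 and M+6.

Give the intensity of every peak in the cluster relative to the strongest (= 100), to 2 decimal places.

38.03 : 100.00 : 82.36 : 20.22

Copper pattern (n=1): 0.6915 : 0.3085
Europium pattern (n=2): 0.22857961 : 0.49904078 : 0.27237961
Convolve the two distributions (both contribute in 2-u steps):
  M: 0.6915×0.22857961 = 0.158063
  M+2: 0.6915×0.49904078 + 0.3085×0.22857961 = 0.415604
  M+4: 0.6915×0.27237961 + 0.3085×0.49904078 = 0.342305
  M+6: 0.3085×0.27237961 = 0.084029
Scale to base peak (0.415604) = 100: 38.03 : 100.00 : 82.36 : 20.22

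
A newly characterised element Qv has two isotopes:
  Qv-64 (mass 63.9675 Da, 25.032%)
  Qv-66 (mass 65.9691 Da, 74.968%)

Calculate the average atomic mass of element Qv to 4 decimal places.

65.4681 Da

Average mass = Σ (abundance × isotope mass) = 0.25032 × 63.9675 + 0.74968 × 65.9691
= 16.01234 + 49.45571 = 65.46805 Da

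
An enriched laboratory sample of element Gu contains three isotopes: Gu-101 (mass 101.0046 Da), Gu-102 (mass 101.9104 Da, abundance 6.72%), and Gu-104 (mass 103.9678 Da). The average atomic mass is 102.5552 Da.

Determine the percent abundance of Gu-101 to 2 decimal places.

Let x and y be the fractions of Gu-101 and Gu-104. Then x + y = 1 − 0.0672 = 0.9328 and 101.0046x + 103.9678y = 102.5552 − 0.0672×101.9104 = 95.70682112.
Substituting: 101.0046x + 103.9678(0.9328 − x) = 95.70682112
(101.0046 − 103.9678)x = -1.27434272  ⇒  x = 0.43006, y = 0.50274
Gu-101: 43.01%, Gu-104: 50.27%.

43.01%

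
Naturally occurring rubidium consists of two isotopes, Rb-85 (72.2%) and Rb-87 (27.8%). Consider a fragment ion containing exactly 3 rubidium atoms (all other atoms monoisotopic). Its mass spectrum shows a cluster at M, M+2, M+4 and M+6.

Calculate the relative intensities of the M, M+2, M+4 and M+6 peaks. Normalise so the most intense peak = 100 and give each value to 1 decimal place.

The 3 Rb atoms are independent, so intensities follow the terms of (0.722 + 0.278)^3.
P(M) = 0.722^3 = 0.376367
P(M+2) = 3 × 0.722^2 × 0.278^1 = 0.434751
P(M+4) = 3 × 0.722^1 × 0.278^2 = 0.167397
P(M+6) = 0.278^3 = 0.021485
The M+2 peak is largest (0.434751); scaling to 100 gives 86.6 : 100.0 : 38.5 : 4.9.

86.6 : 100.0 : 38.5 : 4.9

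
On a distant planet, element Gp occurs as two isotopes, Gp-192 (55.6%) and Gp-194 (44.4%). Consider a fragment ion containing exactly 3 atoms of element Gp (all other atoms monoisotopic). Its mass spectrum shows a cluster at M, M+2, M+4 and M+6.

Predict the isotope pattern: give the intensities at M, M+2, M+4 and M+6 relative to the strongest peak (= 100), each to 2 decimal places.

Expanding (0.556 + 0.444)^3:
P(M) = 0.556^3 = 0.171880
P(M+2) = 3 × 0.556^2 × 0.444^1 = 0.411769
P(M+4) = 3 × 0.556^1 × 0.444^2 = 0.328823
P(M+6) = 0.444^3 = 0.087528
The M+2 peak is largest (0.411769); scaling to 100 gives 41.74 : 100.00 : 79.86 : 21.26.

41.74 : 100.00 : 79.86 : 21.26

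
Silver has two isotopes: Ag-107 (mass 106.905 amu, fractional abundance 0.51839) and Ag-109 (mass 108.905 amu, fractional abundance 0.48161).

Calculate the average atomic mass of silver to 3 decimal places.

Ar = Σ fᵢ·mᵢ = 0.51839 × 106.905 + 0.48161 × 108.905
= 55.4185 + 52.4497 = 107.8682 amu

107.868 amu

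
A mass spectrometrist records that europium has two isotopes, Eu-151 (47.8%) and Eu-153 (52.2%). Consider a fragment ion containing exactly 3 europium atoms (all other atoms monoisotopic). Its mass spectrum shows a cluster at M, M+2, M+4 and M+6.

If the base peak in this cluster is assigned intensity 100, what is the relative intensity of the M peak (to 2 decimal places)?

27.95

Binomial terms of (0.478 + 0.522)^3: M 0.1092, M+2 0.3578, M+4 0.3907, M+6 0.1422 → M+4 is the base peak.
P(M+4) = C(3,2) × 0.478^1 × 0.522^2 = 3 × 0.4780 × 0.272484 = 0.390742 (base)
P(M) = C(3,0) × 0.478^3 × 0.522^0 = 1 × 0.10921535 × 1.0000 = 0.109215
Relative intensity = 0.109215 / 0.390742 × 100 = 27.95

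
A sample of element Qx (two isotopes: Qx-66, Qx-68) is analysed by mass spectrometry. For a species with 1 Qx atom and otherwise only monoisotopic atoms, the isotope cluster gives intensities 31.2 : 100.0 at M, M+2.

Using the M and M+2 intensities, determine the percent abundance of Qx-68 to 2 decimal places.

76.22%

If p is the fraction of Qx that is Qx-66, then I(M+2)/I(M) = [C(1,1)·p^0·(1−p)] / p^1 = 1·(1−p)/p = 100.0/31.2 = 3.2051
(1−p)/p = 3.2051/1 = 3.2051  ⇒  p = 1/(1 + 3.2051) = 0.2378
Qx-66: 23.78%, Qx-68: 76.22%.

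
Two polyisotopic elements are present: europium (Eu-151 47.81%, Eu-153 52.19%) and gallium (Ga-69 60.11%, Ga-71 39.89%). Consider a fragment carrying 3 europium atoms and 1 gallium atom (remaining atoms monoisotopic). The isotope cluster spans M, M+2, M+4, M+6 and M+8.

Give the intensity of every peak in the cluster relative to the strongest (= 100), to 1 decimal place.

17.4 : 68.5 : 100.0 : 63.9 : 15.0

Europium pattern (n=3): 0.10928391 : 0.3578871 : 0.39067407 : 0.14215492
Gallium pattern (n=1): 0.6011 : 0.3989
Convolve the two distributions (both contribute in 2-u steps):
  M: 0.10928391×0.6011 = 0.065691
  M+2: 0.10928391×0.3989 + 0.3578871×0.6011 = 0.258719
  M+4: 0.3578871×0.3989 + 0.39067407×0.6011 = 0.377595
  M+6: 0.39067407×0.3989 + 0.14215492×0.6011 = 0.241289
  M+8: 0.14215492×0.3989 = 0.056706
Scale to base peak (0.377595) = 100: 17.4 : 68.5 : 100.0 : 63.9 : 15.0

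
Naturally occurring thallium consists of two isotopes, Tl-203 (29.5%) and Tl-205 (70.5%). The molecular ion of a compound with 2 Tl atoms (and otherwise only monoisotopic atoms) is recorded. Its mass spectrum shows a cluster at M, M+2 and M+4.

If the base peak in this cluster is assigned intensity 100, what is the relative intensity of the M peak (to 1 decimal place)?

(0.295 + 0.705)^2 gives M 0.0870, M+2 0.4160, M+4 0.4970; the largest is M+4.
P(M+4) = C(2,2) × 0.295^0 × 0.705^2 = 1 × 1.0000 × 0.497025 = 0.497025 (base)
P(M) = C(2,0) × 0.295^2 × 0.705^0 = 1 × 0.087025 × 1.0000 = 0.087025
Relative intensity = 0.087025 / 0.497025 × 100 = 17.5

17.5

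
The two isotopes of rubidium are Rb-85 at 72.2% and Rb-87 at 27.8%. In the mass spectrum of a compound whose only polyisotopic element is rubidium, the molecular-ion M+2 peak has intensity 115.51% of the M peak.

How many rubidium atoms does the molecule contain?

3

The M+2/M ratio from n Rb atoms is n · q/p = n · 0.278/0.722.
n = 1.1551 × 0.722/0.278 = 3.00 ≈ 3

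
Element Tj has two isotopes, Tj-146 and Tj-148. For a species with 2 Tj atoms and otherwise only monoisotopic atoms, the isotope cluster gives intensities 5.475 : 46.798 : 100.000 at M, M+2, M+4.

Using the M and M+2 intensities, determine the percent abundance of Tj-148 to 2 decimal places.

81.04%

Write p for the Tj-146 fraction. I(M+2)/I(M) = [C(2,1)·p^1·(1−p)] / p^2 = 2·(1−p)/p = 46.798/5.475 = 8.5476
(1−p)/p = 8.5476/2 = 4.2738  ⇒  p = 1/(1 + 4.2738) = 0.1896
Tj-146: 18.96%, Tj-148: 81.04%.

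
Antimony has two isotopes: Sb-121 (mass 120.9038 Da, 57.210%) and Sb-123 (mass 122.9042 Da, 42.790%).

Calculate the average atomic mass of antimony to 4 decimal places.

Ar = Σ fᵢ·mᵢ = 0.57210 × 120.9038 + 0.42790 × 122.9042
= 69.16906 + 52.59071 = 121.75977 Da

121.7598 Da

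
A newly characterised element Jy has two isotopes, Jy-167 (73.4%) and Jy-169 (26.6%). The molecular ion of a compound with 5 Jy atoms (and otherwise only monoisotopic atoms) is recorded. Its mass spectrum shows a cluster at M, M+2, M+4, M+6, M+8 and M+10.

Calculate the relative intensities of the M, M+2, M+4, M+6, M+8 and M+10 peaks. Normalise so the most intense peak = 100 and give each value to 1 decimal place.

The 5 Jy atoms are independent, so intensities follow the terms of (0.734 + 0.266)^5.
P(M) = 0.734^5 = 0.213049
P(M+2) = 5 × 0.734^4 × 0.266^1 = 0.386043
P(M+4) = 10 × 0.734^3 × 0.266^2 = 0.279802
P(M+6) = 10 × 0.734^2 × 0.266^3 = 0.101400
P(M+8) = 5 × 0.734^1 × 0.266^4 = 0.018374
P(M+10) = 0.266^5 = 0.001332
The M+2 peak is largest (0.386043); scaling to 100 gives 55.2 : 100.0 : 72.5 : 26.3 : 4.8 : 0.3.

55.2 : 100.0 : 72.5 : 26.3 : 4.8 : 0.3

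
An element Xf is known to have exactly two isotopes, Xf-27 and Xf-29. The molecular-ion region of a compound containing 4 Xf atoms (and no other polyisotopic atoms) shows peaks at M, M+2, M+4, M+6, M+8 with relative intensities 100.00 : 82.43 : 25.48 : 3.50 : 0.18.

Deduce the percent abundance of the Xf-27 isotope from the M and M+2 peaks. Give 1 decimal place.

Let p = fractional abundance of Xf-27. I(M+2)/I(M) = [C(4,1)·p^3·(1−p)] / p^4 = 4·(1−p)/p = 82.43/100.00 = 0.8243
(1−p)/p = 0.8243/4 = 0.2061  ⇒  p = 1/(1 + 0.2061) = 0.8291
Xf-27: 82.9%, Xf-29: 17.1%.

82.9%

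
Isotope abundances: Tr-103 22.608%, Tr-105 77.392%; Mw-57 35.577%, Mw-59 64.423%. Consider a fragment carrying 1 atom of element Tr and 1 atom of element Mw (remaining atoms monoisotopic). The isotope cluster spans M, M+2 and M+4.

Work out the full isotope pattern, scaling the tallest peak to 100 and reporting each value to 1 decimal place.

Element Tr pattern (n=1): 0.22608 : 0.77392
Element Mw pattern (n=1): 0.35577 : 0.64423
Convolve the two distributions (both contribute in 2-u steps):
  M: 0.22608×0.35577 = 0.080432
  M+2: 0.22608×0.64423 + 0.77392×0.35577 = 0.420985
  M+4: 0.77392×0.64423 = 0.498582
Scale to base peak (0.498582) = 100: 16.1 : 84.4 : 100.0

16.1 : 84.4 : 100.0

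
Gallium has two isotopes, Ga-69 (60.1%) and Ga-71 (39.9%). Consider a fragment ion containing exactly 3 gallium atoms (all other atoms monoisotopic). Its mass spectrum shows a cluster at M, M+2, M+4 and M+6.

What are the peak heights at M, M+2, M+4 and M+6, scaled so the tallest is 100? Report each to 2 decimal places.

Each Ga atom is independently Ga-69 (p = 0.601) or Ga-71 (q = 0.399); the cluster is the binomial expansion (p + q)^3.
P(M) = 0.601^3 = 0.217082
P(M+2) = 3 × 0.601^2 × 0.399^1 = 0.432358
P(M+4) = 3 × 0.601^1 × 0.399^2 = 0.287039
P(M+6) = 0.399^3 = 0.063521
The M+2 peak is largest (0.432358); scaling to 100 gives 50.21 : 100.00 : 66.39 : 14.69.

50.21 : 100.00 : 66.39 : 14.69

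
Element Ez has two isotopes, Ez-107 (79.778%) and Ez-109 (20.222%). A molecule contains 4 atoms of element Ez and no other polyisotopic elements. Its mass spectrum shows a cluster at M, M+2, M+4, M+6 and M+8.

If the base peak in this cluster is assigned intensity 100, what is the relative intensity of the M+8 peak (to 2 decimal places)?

0.41

Term probabilities: M 0.4051, M+2 0.4107, M+4 0.1562, M+6 0.0264, M+8 0.0017. Base peak = M+2.
P(M+2) = C(4,1) × 0.79778^3 × 0.20222^1 = 4 × 0.50774942 × 0.20222 = 0.410708 (base)
P(M+8) = C(4,4) × 0.79778^0 × 0.20222^4 = 1 × 1.0000 × 0.00167223 = 0.001672
Relative intensity = 0.001672 / 0.410708 × 100 = 0.41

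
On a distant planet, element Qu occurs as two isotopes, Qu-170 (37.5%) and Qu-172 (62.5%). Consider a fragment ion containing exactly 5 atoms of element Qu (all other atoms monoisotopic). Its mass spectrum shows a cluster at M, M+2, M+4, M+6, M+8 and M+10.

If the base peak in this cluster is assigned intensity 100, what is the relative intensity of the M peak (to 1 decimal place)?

2.2

Binomial terms of (0.375 + 0.625)^5: M 0.0074, M+2 0.0618, M+4 0.2060, M+6 0.3433, M+8 0.2861, M+10 0.0954 → M+6 is the base peak.
P(M+6) = C(5,3) × 0.375^2 × 0.625^3 = 10 × 0.140625 × 0.24414062 = 0.343323 (base)
P(M) = C(5,0) × 0.375^5 × 0.625^0 = 1 × 0.00741577 × 1.0000 = 0.007416
Relative intensity = 0.007416 / 0.343323 × 100 = 2.2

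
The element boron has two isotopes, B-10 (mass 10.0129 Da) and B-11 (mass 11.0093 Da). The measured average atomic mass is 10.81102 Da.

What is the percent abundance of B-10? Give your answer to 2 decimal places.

19.90%

Writing the weighted mean with unknown fraction x of B-10:
10.0129·x + 11.0093·(1 − x) = 10.81102
(10.0129 − 11.0093)·x = 10.81102 − 11.0093
x = -0.19828 / -0.9964 = 0.19900 → 19.90% B-10, 80.10% B-11.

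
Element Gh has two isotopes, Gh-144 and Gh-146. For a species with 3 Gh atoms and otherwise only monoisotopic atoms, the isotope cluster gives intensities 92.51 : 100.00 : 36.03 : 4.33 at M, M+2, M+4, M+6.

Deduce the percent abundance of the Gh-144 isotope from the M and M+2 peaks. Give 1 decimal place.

73.5%

If p is the fraction of Gh that is Gh-144, then I(M+2)/I(M) = [C(3,1)·p^2·(1−p)] / p^3 = 3·(1−p)/p = 100.00/92.51 = 1.0810
(1−p)/p = 1.0810/3 = 0.3603  ⇒  p = 1/(1 + 0.3603) = 0.7351
Gh-144: 73.5%, Gh-146: 26.5%.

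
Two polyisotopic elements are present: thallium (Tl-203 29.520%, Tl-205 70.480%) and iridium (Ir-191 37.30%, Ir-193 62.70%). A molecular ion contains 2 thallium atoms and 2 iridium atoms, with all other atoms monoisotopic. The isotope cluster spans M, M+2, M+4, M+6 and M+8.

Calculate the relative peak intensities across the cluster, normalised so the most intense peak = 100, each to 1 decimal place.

Thallium pattern (n=2): 0.08714304 : 0.41611392 : 0.49674304
Iridium pattern (n=2): 0.139129 : 0.467742 : 0.393129
Convolve the two distributions (both contribute in 2-u steps):
  M: 0.08714304×0.139129 = 0.012124
  M+2: 0.08714304×0.467742 + 0.41611392×0.139129 = 0.098654
  M+4: 0.08714304×0.393129 + 0.41611392×0.467742 + 0.49674304×0.139129 = 0.298004
  M+6: 0.41611392×0.393129 + 0.49674304×0.467742 = 0.395934
  M+8: 0.49674304×0.393129 = 0.195284
Scale to base peak (0.395934) = 100: 3.1 : 24.9 : 75.3 : 100.0 : 49.3

3.1 : 24.9 : 75.3 : 100.0 : 49.3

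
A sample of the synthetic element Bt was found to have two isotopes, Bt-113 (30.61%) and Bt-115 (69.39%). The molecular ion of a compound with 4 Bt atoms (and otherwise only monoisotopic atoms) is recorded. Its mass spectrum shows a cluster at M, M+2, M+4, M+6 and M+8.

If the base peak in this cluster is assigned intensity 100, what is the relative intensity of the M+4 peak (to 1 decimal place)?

Term probabilities: M 0.0088, M+2 0.0796, M+4 0.2707, M+6 0.4091, M+8 0.2318. Base peak = M+6.
P(M+6) = C(4,3) × 0.3061^1 × 0.6939^3 = 4 × 0.3061 × 0.33411091 = 0.409085 (base)
P(M+4) = C(4,2) × 0.3061^2 × 0.6939^2 = 6 × 0.09369721 × 0.48149721 = 0.270690
Relative intensity = 0.270690 / 0.409085 × 100 = 66.2

66.2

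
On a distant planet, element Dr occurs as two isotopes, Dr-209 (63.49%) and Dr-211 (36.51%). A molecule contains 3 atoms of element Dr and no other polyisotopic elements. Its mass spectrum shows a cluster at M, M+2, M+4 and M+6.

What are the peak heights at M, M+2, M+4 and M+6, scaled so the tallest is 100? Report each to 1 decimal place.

Expanding (0.6349 + 0.3651)^3:
P(M) = 0.6349^3 = 0.255927
P(M+2) = 3 × 0.6349^2 × 0.3651^1 = 0.441513
P(M+4) = 3 × 0.6349^1 × 0.3651^2 = 0.253893
P(M+6) = 0.3651^3 = 0.048667
The M+2 peak is largest (0.441513); scaling to 100 gives 58.0 : 100.0 : 57.5 : 11.0.

58.0 : 100.0 : 57.5 : 11.0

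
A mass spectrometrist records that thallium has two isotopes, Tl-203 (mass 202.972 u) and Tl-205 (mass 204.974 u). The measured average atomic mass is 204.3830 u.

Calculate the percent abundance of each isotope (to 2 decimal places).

Tl-203: 29.52%, Tl-205: 70.48%

With x = fraction of Tl-203 (so Tl-205 is 1 − x):
202.972·x + 204.974·(1 − x) = 204.3830
(202.972 − 204.974)·x = 204.3830 − 204.974
x = -0.5910 / -2.002 = 0.29520 → 29.52% Tl-203, 70.48% Tl-205.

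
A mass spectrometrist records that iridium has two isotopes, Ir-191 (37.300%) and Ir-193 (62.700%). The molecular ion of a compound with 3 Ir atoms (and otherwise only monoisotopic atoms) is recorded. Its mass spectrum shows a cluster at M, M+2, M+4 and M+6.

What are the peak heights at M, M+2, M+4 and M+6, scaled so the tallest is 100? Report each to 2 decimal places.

11.80 : 59.49 : 100.00 : 56.03

The 3 Ir atoms are independent, so intensities follow the terms of (0.37300 + 0.62700)^3.
P(M) = 0.37300^3 = 0.051895
P(M+2) = 3 × 0.37300^2 × 0.62700^1 = 0.261702
P(M+4) = 3 × 0.37300^1 × 0.62700^2 = 0.439911
P(M+6) = 0.62700^3 = 0.246492
The M+4 peak is largest (0.439911); scaling to 100 gives 11.80 : 59.49 : 100.00 : 56.03.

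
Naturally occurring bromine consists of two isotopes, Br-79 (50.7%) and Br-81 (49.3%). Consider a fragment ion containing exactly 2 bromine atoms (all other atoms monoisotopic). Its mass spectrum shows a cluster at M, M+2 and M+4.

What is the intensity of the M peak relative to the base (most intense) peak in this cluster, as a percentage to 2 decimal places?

Term probabilities: M 0.2570, M+2 0.4999, M+4 0.2430. Base peak = M+2.
P(M+2) = C(2,1) × 0.507^1 × 0.493^1 = 2 × 0.5070 × 0.4930 = 0.499902 (base)
P(M) = C(2,0) × 0.507^2 × 0.493^0 = 1 × 0.257049 × 1.0000 = 0.257049
Relative intensity = 0.257049 / 0.499902 × 100 = 51.42

51.42%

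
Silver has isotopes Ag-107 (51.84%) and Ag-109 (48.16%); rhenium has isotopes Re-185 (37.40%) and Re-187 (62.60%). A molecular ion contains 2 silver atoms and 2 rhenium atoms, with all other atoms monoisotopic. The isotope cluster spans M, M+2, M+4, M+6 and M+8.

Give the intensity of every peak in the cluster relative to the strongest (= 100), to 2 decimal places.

Silver pattern (n=2): 0.26873856 : 0.49932288 : 0.23193856
Rhenium pattern (n=2): 0.139876 : 0.468248 : 0.391876
Convolve the two distributions (both contribute in 2-u steps):
  M: 0.26873856×0.139876 = 0.037590
  M+2: 0.26873856×0.468248 + 0.49932288×0.139876 = 0.195680
  M+4: 0.26873856×0.391876 + 0.49932288×0.468248 + 0.23193856×0.139876 = 0.371562
  M+6: 0.49932288×0.391876 + 0.23193856×0.468248 = 0.304277
  M+8: 0.23193856×0.391876 = 0.090891
Scale to base peak (0.371562) = 100: 10.12 : 52.66 : 100.00 : 81.89 : 24.46

10.12 : 52.66 : 100.00 : 81.89 : 24.46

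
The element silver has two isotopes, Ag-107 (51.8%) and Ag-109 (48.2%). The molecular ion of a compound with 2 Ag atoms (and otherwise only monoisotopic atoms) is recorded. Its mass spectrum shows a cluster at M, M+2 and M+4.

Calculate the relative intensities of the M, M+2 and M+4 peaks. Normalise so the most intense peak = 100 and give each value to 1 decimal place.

The 2 Ag atoms are independent, so intensities follow the terms of (0.518 + 0.482)^2.
P(M) = 0.518^2 = 0.268324
P(M+2) = 2 × 0.518^1 × 0.482^1 = 0.499352
P(M+4) = 0.482^2 = 0.232324
The M+2 peak is largest (0.499352); scaling to 100 gives 53.7 : 100.0 : 46.5.

53.7 : 100.0 : 46.5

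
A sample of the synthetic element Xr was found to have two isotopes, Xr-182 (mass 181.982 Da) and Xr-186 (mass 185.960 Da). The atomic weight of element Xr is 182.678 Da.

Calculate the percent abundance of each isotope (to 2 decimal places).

Xr-182: 82.50%, Xr-186: 17.50%

With x = fraction of Xr-182 (so Xr-186 is 1 − x):
181.982·x + 185.960·(1 − x) = 182.678
(181.982 − 185.960)·x = 182.678 − 185.960
x = -3.282 / -3.978 = 0.82504 → 82.50% Xr-182, 17.50% Xr-186.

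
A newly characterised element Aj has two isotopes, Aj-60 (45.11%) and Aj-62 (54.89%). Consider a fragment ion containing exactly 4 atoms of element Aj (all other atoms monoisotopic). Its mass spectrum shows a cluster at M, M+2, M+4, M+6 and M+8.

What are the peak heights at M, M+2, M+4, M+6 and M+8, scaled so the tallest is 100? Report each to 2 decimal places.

11.26 : 54.79 : 100.00 : 81.12 : 24.68

Each Aj atom is independently Aj-60 (p = 0.4511) or Aj-62 (q = 0.5489); the cluster is the binomial expansion (p + q)^4.
P(M) = 0.4511^4 = 0.041409
P(M+2) = 4 × 0.4511^3 × 0.5489^1 = 0.201545
P(M+4) = 6 × 0.4511^2 × 0.5489^2 = 0.367861
P(M+6) = 4 × 0.4511^1 × 0.5489^3 = 0.298409
P(M+8) = 0.5489^4 = 0.090776
The M+4 peak is largest (0.367861); scaling to 100 gives 11.26 : 54.79 : 100.00 : 81.12 : 24.68.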